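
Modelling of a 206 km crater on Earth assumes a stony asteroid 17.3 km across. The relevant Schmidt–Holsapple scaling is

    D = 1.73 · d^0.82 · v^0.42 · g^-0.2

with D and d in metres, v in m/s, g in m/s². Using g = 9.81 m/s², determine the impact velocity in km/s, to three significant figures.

v ≈ 19.2 km/s

Rearranging for v: v = [D / (1.73 · 17300^0.82 · 9.81^-0.2)]^(1/0.42).
D = 206000 m.
17300^0.82 = 2987
9.81^-0.2 = 0.6334
Denominator = 1.73 × 2987 × 0.6334 = 3273
D / 3273 = 206000 / 3273 = 62.94
v = 62.94^(1/0.42) = 62.94^2.381 = 19197 m/s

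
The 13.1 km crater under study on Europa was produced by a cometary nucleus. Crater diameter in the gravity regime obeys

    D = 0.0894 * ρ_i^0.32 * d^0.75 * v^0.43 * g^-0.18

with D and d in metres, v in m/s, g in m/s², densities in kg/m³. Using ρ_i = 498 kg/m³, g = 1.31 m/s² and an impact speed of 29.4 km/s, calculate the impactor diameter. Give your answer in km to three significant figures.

Rearranging for d: d = [D / (0.0894 · 498^0.32 · 29400^0.43 · 1.31^-0.18)]^(1/0.75).
D = 13100 m.
498^0.32 = 7.296
29400^0.43 = 83.44
1.31^-0.18 = 0.9526
Denominator = 0.0894 × 7.296 × 83.44 × 0.9526 = 51.85
D / 51.85 = 13100 / 51.85 = 252.7
d = 252.7^(1/0.75) = 252.7^1.3333 = 1597 m

d ≈ 1.60 km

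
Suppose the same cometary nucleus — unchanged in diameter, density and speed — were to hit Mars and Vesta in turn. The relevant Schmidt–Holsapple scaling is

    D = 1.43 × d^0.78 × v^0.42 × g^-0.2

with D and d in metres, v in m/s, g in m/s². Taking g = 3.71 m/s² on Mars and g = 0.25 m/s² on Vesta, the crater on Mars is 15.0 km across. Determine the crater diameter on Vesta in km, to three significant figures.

All impactor-dependent factors cancel in the ratio, leaving D_Vesta/D_Mars = (g_Vesta/g_Mars)^-0.2.
(0.25/3.71)^-0.2 = 0.06739^-0.2 = 1.715
D_Vesta = 1.715 × 15.0 km = 25.7 km

D ≈ 25.7 km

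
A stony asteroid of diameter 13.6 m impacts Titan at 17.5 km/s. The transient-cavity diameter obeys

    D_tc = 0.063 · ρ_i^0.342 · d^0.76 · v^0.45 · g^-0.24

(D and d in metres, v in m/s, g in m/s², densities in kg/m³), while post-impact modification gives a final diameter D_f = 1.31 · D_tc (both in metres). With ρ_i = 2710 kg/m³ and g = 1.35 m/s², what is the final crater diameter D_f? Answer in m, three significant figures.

v = 17500 m/s.
ρ_i^0.342 = 2710^0.342 = 14.93
d^0.76 = 13.6^0.76 = 7.269
v^0.45 = 17500^0.45 = 81.16
g^-0.24 = 1.35^-0.24 = 0.9305
D_tc = 0.063 × 14.93 × 7.269 × 81.16 × 0.9305 = 516.3 m
D_f = 1.31 × 516.3 = 676.4 m

D_f ≈ 676 m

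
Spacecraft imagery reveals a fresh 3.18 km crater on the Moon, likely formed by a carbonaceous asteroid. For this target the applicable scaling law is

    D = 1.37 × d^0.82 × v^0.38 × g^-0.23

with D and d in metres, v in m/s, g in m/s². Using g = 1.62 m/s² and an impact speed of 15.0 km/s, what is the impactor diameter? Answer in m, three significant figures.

d ≈ 169 m

Rearranging for d: d = [D / (1.37 · 15000^0.38 · 1.62^-0.23)]^(1/0.82).
D = 3180 m.
15000^0.38 = 38.63
1.62^-0.23 = 0.8950
Denominator = 1.37 × 38.63 × 0.8950 = 47.37
D / 47.37 = 3180 / 47.37 = 67.13
d = 67.13^(1/0.82) = 67.13^1.2195 = 169.0 m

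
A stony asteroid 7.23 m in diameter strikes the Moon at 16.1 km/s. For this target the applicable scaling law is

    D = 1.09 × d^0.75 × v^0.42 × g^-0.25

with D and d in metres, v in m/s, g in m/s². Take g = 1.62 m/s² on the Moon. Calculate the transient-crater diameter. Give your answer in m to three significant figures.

D ≈ 249 m

In SI units: v = 16100 m/s.
d^0.75 = 7.23^0.75 = 4.409
v^0.42 = 16100^0.42 = 58.46
g^-0.25 = 1.62^-0.25 = 0.8864
D = 1.09 × 4.409 × 58.46 × 0.8864 = 249.0 m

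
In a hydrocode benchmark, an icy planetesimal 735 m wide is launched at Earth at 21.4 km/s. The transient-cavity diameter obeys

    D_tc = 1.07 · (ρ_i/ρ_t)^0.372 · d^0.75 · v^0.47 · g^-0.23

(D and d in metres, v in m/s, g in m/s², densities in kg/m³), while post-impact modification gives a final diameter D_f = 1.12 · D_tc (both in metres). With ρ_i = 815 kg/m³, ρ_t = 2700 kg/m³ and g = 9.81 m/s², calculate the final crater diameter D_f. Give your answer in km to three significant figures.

D_f ≈ 6.95 km

v = 21400 m/s.
(ρ_i/ρ_t)^0.372 = (815/2700)^0.372 = 0.6404
d^0.75 = 735^0.75 = 141.2
v^0.47 = 21400^0.47 = 108.5
g^-0.23 = 9.81^-0.23 = 0.5914
D_tc = 1.07 × 0.6404 × 141.2 × 108.5 × 0.5914 = 6208 m
D_f = 1.12 × 6208 = 6953 m
     = 6.953 km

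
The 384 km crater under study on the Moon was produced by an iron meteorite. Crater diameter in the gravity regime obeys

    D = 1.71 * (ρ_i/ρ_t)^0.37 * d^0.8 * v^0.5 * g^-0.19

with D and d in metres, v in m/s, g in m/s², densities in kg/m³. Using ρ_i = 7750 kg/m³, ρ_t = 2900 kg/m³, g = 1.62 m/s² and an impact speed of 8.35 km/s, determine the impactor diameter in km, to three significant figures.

Rearranging for d: d = [D / (1.71 · (7750/2900)^0.37 · 8350^0.5 · 1.62^-0.19)]^(1/0.8).
D = 384000 m.
(7750/2900)^0.37 = 1.439
8350^0.5 = 91.38
1.62^-0.19 = 0.9124
Denominator = 1.71 × 1.439 × 91.38 × 0.9124 = 205.2
D / 205.2 = 384000 / 205.2 = 1871
d = 1871^(1/0.8) = 1871^1.25 = 12305 m

d ≈ 12.3 km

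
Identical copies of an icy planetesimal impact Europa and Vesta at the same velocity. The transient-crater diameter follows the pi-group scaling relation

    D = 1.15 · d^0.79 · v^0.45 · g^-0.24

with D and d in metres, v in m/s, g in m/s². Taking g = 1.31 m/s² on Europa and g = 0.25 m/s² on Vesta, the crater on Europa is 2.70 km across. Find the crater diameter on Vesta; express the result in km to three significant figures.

All impactor-dependent factors cancel in the ratio, leaving D_Vesta/D_Europa = (g_Vesta/g_Europa)^-0.24.
(0.25/1.31)^-0.24 = 0.1908^-0.24 = 1.488
D_Vesta = 1.488 × 2.70 km = 4.02 km

D ≈ 4.02 km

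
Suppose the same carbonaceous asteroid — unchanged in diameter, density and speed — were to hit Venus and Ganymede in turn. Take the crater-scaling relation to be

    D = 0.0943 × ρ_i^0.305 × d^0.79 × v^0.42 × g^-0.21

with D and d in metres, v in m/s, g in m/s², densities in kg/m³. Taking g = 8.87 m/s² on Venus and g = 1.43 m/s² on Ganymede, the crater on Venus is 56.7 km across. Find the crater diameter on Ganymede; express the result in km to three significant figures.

All impactor-dependent factors cancel in the ratio, leaving D_Ganymede/D_Venus = (g_Ganymede/g_Venus)^-0.21.
(1.43/8.87)^-0.21 = 0.1612^-0.21 = 1.467
D_Ganymede = 1.467 × 56.7 km = 83.2 km

D ≈ 83.2 km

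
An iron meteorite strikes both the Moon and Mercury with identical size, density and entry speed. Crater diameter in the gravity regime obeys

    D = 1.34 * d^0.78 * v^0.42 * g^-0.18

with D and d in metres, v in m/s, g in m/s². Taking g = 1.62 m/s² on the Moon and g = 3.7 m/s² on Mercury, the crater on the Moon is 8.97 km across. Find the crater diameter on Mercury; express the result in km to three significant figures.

D ≈ 7.73 km

All impactor-dependent factors cancel in the ratio, leaving D_Mercury/D_Moon = (g_Mercury/g_Moon)^-0.18.
(3.7/1.62)^-0.18 = 2.284^-0.18 = 0.8619
D_Mercury = 0.8619 × 8.97 km = 7.73 km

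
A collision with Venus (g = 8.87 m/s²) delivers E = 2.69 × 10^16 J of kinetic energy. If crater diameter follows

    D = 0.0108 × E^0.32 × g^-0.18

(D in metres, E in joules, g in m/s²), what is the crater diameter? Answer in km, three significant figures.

E^0.32 = (2.69 × 10^16)^0.32 = 1.809 × 10^5
g^-0.18 = 8.87^-0.18 = 0.6751
D = 0.0108 × 1.809 × 10^5 × 0.6751 = 1319 m
   = 1.319 km

D ≈ 1.32 km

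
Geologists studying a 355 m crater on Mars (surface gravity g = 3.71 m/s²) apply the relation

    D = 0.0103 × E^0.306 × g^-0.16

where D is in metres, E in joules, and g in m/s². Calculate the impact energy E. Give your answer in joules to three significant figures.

E ≈ 1.34 × 10^15 J

Rearranging: E = [D / (0.0103 · g^-0.16)]^(1/0.306).
g^-0.16 = 3.71^-0.16 = 0.8108
D / (0.0103 × 0.8108) = 355 / (8.351 × 10^-3) = 4.251 × 10^4
E = (4.251 × 10^4)^3.268 = 1.336 × 10^15 J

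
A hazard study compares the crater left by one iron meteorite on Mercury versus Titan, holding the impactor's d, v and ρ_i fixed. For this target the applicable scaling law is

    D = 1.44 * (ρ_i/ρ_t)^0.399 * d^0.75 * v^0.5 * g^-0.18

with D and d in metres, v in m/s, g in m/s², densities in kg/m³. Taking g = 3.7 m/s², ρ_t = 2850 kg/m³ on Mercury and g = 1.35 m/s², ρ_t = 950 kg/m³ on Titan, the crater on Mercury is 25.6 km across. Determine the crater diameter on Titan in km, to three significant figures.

The impactor-only factors (d, v, ρ_i) cancel in the ratio, leaving D_Titan/D_Mercury = (g_Titan/g_Mercury)^-0.18 · (ρ_t,Mercury/ρ_t,Titan)^0.399.
(1.35/3.7)^-0.18 = 0.3649^-0.18 = 1.199
(2850/950)^0.399 = 3.000^0.399 = 1.550
Ratio = 1.199 × 1.550 = 1.858
D_Titan = 1.858 × 25.6 km = 47.6 km

D ≈ 47.6 km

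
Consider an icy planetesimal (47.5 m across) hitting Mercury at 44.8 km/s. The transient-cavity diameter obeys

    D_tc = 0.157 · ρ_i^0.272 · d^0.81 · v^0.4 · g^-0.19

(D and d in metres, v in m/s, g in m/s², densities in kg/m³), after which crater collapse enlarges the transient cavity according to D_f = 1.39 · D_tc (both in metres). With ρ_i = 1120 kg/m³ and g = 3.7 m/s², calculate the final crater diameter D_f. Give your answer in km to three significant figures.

v = 44800 m/s.
ρ_i^0.272 = 1120^0.272 = 6.751
d^0.81 = 47.5^0.81 = 22.81
v^0.4 = 44800^0.4 = 72.53
g^-0.19 = 3.7^-0.19 = 0.7799
D_tc = 0.157 × 6.751 × 22.81 × 72.53 × 0.7799 = 1368 m
D_f = 1.39 × 1368 = 1902 m
     = 1.902 km

D_f ≈ 1.90 km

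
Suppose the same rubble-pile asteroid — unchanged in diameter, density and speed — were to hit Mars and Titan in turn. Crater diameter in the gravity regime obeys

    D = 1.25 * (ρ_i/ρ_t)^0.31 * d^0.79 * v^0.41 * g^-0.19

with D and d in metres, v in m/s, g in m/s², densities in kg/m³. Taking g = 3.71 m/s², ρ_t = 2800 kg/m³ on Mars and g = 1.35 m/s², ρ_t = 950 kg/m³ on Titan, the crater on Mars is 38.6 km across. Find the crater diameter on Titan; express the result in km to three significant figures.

The impactor-only factors (d, v, ρ_i) cancel in the ratio, leaving D_Titan/D_Mars = (g_Titan/g_Mars)^-0.19 · (ρ_t,Mars/ρ_t,Titan)^0.31.
(1.35/3.71)^-0.19 = 0.3639^-0.19 = 1.212
(2800/950)^0.31 = 2.947^0.31 = 1.398
Ratio = 1.212 × 1.398 = 1.694
D_Titan = 1.694 × 38.6 km = 65.4 km

D ≈ 65.4 km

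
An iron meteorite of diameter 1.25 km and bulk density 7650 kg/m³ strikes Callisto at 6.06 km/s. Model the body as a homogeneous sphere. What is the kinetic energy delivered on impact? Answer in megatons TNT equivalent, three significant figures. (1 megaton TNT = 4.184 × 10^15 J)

d = 1250 m; v = 6060 m/s.
Mass m = (π/6) ρ d³ = (π/6) × 7650 × (1250)³ = 7.823 × 10^12 kg
E = ½ m v² = 0.5 × 7.823 × 10^12 × (6060)² = 1.436 × 10^20 J
   = 1.436 × 10^20 / 4.184×10^15 = 34321 Mt

E ≈ 34300 Mt TNT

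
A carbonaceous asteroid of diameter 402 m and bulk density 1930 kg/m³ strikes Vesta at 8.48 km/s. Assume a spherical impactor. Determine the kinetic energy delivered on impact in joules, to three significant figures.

v = 8480 m/s.
Mass m = (π/6) ρ d³ = (π/6) × 1930 × (402)³ = 6.565 × 10^10 kg
E = ½ m v² = 0.5 × 6.565 × 10^10 × (8480)² = 2.360 × 10^18 J

E ≈ 2.36 × 10^18 J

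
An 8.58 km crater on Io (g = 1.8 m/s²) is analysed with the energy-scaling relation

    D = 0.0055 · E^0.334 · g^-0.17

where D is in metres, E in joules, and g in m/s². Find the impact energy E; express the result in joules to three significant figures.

Rearranging: E = [D / (0.0055 · g^-0.17)]^(1/0.334).
D = 8580 m.
g^-0.17 = 1.8^-0.17 = 0.9049
D / (0.0055 × 0.9049) = 8580 / (4.977 × 10^-3) = 1.724 × 10^6
E = (1.724 × 10^6)^2.994 = 4.701 × 10^18 J

E ≈ 4.70 × 10^18 J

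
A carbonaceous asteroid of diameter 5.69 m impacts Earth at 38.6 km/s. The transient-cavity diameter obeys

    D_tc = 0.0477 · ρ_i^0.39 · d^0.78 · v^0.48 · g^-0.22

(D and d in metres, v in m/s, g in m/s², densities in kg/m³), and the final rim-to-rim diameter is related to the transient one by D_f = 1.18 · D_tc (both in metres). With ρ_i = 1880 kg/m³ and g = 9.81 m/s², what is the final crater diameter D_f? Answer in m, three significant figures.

v = 38600 m/s.
ρ_i^0.39 = 1880^0.39 = 18.92
d^0.78 = 5.69^0.78 = 3.881
v^0.48 = 38600^0.48 = 159.1
g^-0.22 = 9.81^-0.22 = 0.6051
D_tc = 0.0477 × 18.92 × 3.881 × 159.1 × 0.6051 = 337.2 m
D_f = 1.18 × 337.2 = 397.9 m

D_f ≈ 398 m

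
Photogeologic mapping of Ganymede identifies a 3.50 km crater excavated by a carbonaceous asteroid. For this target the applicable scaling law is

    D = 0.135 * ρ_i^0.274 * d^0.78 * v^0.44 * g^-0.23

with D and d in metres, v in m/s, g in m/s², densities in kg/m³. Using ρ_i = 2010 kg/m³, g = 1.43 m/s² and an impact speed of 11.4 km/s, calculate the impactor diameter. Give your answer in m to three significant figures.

d ≈ 180 m

Rearranging for d: d = [D / (0.135 · 2010^0.274 · 11400^0.44 · 1.43^-0.23)]^(1/0.78).
D = 3500 m.
2010^0.274 = 8.037
11400^0.44 = 60.96
1.43^-0.23 = 0.9210
Denominator = 0.135 × 8.037 × 60.96 × 0.9210 = 60.92
D / 60.92 = 3500 / 60.92 = 57.45
d = 57.45^(1/0.78) = 57.45^1.2821 = 180.1 m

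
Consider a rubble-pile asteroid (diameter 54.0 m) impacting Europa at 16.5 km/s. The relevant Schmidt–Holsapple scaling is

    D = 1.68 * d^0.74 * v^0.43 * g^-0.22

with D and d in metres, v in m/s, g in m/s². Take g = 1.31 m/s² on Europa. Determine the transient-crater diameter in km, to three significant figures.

D ≈ 1.97 km

In SI units: v = 16500 m/s.
d^0.74 = 54^0.74 = 19.14
v^0.43 = 16500^0.43 = 65.09
g^-0.22 = 1.31^-0.22 = 0.9423
D = 1.68 × 19.14 × 65.09 × 0.9423 = 1972 m
   = 1.972 km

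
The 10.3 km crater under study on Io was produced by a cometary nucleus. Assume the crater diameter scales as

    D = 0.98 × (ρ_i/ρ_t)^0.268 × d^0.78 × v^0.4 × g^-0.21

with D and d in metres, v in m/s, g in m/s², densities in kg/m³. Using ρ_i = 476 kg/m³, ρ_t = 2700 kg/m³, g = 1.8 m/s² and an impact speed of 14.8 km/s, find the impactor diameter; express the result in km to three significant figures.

d ≈ 2.21 km

Rearranging for d: d = [D / (0.98 · (476/2700)^0.268 · 14800^0.4 · 1.8^-0.21)]^(1/0.78).
D = 10300 m.
(476/2700)^0.268 = 0.6280
14800^0.4 = 46.57
1.8^-0.21 = 0.8839
Denominator = 0.98 × 0.6280 × 46.57 × 0.8839 = 25.33
D / 25.33 = 10300 / 25.33 = 406.6
d = 406.6^(1/0.78) = 406.6^1.2821 = 2214 m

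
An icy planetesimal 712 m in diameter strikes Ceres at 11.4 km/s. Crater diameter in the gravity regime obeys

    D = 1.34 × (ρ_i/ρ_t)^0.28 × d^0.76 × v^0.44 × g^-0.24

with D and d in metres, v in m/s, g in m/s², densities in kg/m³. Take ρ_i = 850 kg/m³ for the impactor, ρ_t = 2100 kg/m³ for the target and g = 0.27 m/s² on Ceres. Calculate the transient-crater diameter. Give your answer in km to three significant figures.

D ≈ 12.8 km

In SI units: v = 11400 m/s.
(ρ_i/ρ_t)^0.28 = (850/2100)^0.28 = 0.7763
d^0.76 = 712^0.76 = 147.2
v^0.44 = 11400^0.44 = 60.96
g^-0.24 = 0.27^-0.24 = 1.369
D = 1.34 × 0.7763 × 147.2 × 60.96 × 1.369 = 12779 m
   = 12.78 km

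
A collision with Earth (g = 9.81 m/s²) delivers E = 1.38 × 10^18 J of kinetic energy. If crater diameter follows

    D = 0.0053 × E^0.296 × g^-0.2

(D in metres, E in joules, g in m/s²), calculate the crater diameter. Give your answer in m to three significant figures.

D ≈ 786 m

E^0.296 = (1.38 × 10^18)^0.296 = 2.341 × 10^5
g^-0.2 = 9.81^-0.2 = 0.6334
D = 0.0053 × 2.341 × 10^5 × 0.6334 = 785.9 m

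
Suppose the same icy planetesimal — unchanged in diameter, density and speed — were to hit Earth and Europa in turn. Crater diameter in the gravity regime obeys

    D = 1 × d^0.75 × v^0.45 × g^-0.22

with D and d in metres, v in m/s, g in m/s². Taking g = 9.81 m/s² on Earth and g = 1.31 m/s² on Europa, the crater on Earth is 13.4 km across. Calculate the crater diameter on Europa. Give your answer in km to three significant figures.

D ≈ 20.9 km

All impactor-dependent factors cancel in the ratio, leaving D_Europa/D_Earth = (g_Europa/g_Earth)^-0.22.
(1.31/9.81)^-0.22 = 0.1335^-0.22 = 1.557
D_Europa = 1.557 × 13.4 km = 20.9 km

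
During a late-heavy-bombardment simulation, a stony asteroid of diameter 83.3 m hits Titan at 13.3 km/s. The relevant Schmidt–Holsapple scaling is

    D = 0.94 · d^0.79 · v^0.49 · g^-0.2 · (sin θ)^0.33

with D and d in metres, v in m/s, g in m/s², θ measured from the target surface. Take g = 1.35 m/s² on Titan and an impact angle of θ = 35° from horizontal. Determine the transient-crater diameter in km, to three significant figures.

In SI units: v = 13300 m/s.
d^0.79 = 83.3^0.79 = 32.91
v^0.49 = 13300^0.49 = 104.9
g^-0.2 = 1.35^-0.2 = 0.9417
(sin 35°)^0.33 = 0.5736^0.33 = 0.8324
D = 0.94 × 32.91 × 104.9 × 0.9417 × 0.8324 = 2544 m
   = 2.544 km

D ≈ 2.54 km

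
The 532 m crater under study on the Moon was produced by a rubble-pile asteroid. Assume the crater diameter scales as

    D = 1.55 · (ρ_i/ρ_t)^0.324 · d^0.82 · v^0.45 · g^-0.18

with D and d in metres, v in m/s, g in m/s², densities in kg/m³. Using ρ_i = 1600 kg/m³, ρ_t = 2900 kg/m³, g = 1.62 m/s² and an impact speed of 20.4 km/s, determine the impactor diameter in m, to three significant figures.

Rearranging for d: d = [D / (1.55 · (1600/2900)^0.324 · 20400^0.45 · 1.62^-0.18)]^(1/0.82).
(1600/2900)^0.324 = 0.8247
20400^0.45 = 86.96
1.62^-0.18 = 0.9168
Denominator = 1.55 × 0.8247 × 86.96 × 0.9168 = 101.9
D / 101.9 = 532 / 101.9 = 5.221
d = 5.221^(1/0.82) = 5.221^1.2195 = 7.504 m

d ≈ 7.50 m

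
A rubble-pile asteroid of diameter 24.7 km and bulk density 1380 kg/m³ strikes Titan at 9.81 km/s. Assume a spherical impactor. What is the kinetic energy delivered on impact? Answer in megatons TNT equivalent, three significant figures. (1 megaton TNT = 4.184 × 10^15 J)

E ≈ 1.25 × 10^8 Mt TNT

d = 24700 m; v = 9810 m/s.
Mass m = (π/6) ρ d³ = (π/6) × 1380 × (24700)³ = 1.089 × 10^16 kg
E = ½ m v² = 0.5 × 1.089 × 10^16 × (9810)² = 5.240 × 10^23 J
   = 5.240 × 10^23 / 4.184×10^15 = 1.252 × 10^8 Mt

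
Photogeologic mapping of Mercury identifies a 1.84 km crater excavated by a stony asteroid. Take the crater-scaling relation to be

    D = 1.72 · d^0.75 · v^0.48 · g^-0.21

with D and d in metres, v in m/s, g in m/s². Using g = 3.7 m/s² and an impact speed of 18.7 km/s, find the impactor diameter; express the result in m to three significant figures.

d ≈ 29.1 m

Rearranging for d: d = [D / (1.72 · 18700^0.48 · 3.7^-0.21)]^(1/0.75).
D = 1840 m.
18700^0.48 = 112.3
3.7^-0.21 = 0.7598
Denominator = 1.72 × 112.3 × 0.7598 = 146.8
D / 146.8 = 1840 / 146.8 = 12.53
d = 12.53^(1/0.75) = 12.53^1.3333 = 29.10 m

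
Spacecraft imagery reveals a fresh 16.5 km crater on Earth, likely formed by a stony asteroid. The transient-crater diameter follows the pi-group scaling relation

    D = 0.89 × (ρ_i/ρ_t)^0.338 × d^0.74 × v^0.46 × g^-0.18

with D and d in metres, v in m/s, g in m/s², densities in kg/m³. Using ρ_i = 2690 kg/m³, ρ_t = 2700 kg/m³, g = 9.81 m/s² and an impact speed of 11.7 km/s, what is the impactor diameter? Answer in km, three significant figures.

d ≈ 3.03 km

Rearranging for d: d = [D / (0.89 · (2690/2700)^0.338 · 11700^0.46 · 9.81^-0.18)]^(1/0.74).
D = 16500 m.
(2690/2700)^0.338 = 0.9987
11700^0.46 = 74.36
9.81^-0.18 = 0.6630
Denominator = 0.89 × 0.9987 × 74.36 × 0.6630 = 43.82
D / 43.82 = 16500 / 43.82 = 376.5
d = 376.5^(1/0.74) = 376.5^1.3514 = 3026 m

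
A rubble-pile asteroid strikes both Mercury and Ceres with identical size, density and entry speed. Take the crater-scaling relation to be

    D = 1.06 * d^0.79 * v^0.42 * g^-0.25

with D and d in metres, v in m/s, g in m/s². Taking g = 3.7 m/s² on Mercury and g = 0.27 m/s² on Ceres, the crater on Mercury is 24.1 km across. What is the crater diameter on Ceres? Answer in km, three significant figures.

D ≈ 46.4 km

All impactor-dependent factors cancel in the ratio, leaving D_Ceres/D_Mercury = (g_Ceres/g_Mercury)^-0.25.
(0.27/3.7)^-0.25 = 0.07297^-0.25 = 1.924
D_Ceres = 1.924 × 24.1 km = 46.4 km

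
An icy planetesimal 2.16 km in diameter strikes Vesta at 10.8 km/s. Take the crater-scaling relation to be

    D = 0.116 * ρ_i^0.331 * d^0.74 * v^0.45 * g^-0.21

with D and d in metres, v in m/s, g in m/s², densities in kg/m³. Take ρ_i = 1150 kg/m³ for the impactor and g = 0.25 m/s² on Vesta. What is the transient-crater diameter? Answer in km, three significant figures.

D ≈ 30.7 km

In SI units: d = 2160 m, v = 10800 m/s.
ρ_i^0.331 = 1150^0.331 = 10.31
d^0.74 = 2160^0.74 = 293.4
v^0.45 = 10800^0.45 = 65.32
g^-0.21 = 0.25^-0.21 = 1.338
D = 0.116 × 10.31 × 293.4 × 65.32 × 1.338 = 30668 m
   = 30.67 km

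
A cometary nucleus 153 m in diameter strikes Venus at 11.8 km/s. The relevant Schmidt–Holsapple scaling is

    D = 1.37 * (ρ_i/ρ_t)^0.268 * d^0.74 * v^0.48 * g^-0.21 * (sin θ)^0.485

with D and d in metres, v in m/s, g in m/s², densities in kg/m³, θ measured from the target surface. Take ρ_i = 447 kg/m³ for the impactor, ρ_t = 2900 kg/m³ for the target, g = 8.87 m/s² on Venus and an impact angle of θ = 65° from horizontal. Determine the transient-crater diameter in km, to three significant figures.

In SI units: v = 11800 m/s.
(ρ_i/ρ_t)^0.268 = (447/2900)^0.268 = 0.6058
d^0.74 = 153^0.74 = 41.37
v^0.48 = 11800^0.48 = 90.05
g^-0.21 = 8.87^-0.21 = 0.6323
(sin 65°)^0.485 = 0.9063^0.485 = 0.9534
D = 1.37 × 0.6058 × 41.37 × 90.05 × 0.6323 × 0.9534 = 1864 m
   = 1.864 km

D ≈ 1.86 km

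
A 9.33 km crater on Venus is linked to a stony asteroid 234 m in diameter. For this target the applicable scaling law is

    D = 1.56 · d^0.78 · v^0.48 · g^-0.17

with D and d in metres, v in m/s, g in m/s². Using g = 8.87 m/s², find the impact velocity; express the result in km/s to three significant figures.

v ≈ 22.6 km/s

Rearranging for v: v = [D / (1.56 · 234^0.78 · 8.87^-0.17)]^(1/0.48).
D = 9330 m.
234^0.78 = 70.47
8.87^-0.17 = 0.6900
Denominator = 1.56 × 70.47 × 0.6900 = 75.85
D / 75.85 = 9330 / 75.85 = 123.0
v = 123.0^(1/0.48) = 123.0^2.0833 = 22589 m/s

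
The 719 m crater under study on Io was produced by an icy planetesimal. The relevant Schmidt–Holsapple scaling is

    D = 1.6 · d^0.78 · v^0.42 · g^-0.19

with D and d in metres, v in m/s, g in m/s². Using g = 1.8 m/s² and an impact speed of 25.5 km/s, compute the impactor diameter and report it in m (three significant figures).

d ≈ 12.3 m

Rearranging for d: d = [D / (1.6 · 25500^0.42 · 1.8^-0.19)]^(1/0.78).
25500^0.42 = 70.92
1.8^-0.19 = 0.8943
Denominator = 1.6 × 70.92 × 0.8943 = 101.5
D / 101.5 = 719 / 101.5 = 7.084
d = 7.084^(1/0.78) = 7.084^1.2821 = 12.31 m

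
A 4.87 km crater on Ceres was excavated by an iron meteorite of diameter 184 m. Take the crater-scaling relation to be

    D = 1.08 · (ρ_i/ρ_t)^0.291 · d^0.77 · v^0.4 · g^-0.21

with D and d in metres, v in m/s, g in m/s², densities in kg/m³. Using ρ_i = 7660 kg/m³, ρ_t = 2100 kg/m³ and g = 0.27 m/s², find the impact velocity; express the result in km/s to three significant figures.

Rearranging for v: v = [D / (1.08 · (7660/2100)^0.291 · 184^0.77 · 0.27^-0.21)]^(1/0.4).
D = 4870 m.
(7660/2100)^0.291 = 1.457
184^0.77 = 55.45
0.27^-0.21 = 1.316
Denominator = 1.08 × 1.457 × 55.45 × 1.316 = 114.8
D / 114.8 = 4870 / 114.8 = 42.42
v = 42.42^(1/0.4) = 42.42^2.5 = 11720 m/s

v ≈ 11.7 km/s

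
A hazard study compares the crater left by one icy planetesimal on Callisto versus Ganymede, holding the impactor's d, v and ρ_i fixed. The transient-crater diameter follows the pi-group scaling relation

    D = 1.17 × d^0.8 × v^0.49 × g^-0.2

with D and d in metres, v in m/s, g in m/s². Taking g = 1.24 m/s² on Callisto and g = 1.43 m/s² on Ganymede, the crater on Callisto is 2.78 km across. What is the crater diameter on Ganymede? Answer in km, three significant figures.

D ≈ 2.70 km

All impactor-dependent factors cancel in the ratio, leaving D_Ganymede/D_Callisto = (g_Ganymede/g_Callisto)^-0.2.
(1.43/1.24)^-0.2 = 1.153^-0.2 = 0.9719
D_Ganymede = 0.9719 × 2.78 km = 2.70 km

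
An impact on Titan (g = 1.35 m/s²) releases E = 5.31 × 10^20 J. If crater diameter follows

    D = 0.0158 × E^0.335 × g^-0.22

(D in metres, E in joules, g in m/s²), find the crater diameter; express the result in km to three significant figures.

D ≈ 130 km

E^0.335 = (5.31 × 10^20)^0.335 = 8.768 × 10^6
g^-0.22 = 1.35^-0.22 = 0.9361
D = 0.0158 × 8.768 × 10^6 × 0.9361 = 1.297 × 10^5 m
   = 129.7 km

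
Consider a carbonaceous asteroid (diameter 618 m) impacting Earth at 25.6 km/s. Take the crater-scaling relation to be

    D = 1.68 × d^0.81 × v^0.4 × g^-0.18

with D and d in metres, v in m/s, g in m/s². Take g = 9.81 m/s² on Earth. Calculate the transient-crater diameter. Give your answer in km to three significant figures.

D ≈ 11.8 km

In SI units: v = 25600 m/s.
d^0.81 = 618^0.81 = 182.3
v^0.4 = 25600^0.4 = 57.98
g^-0.18 = 9.81^-0.18 = 0.6630
D = 1.68 × 182.3 × 57.98 × 0.6630 = 11773 m
   = 11.77 km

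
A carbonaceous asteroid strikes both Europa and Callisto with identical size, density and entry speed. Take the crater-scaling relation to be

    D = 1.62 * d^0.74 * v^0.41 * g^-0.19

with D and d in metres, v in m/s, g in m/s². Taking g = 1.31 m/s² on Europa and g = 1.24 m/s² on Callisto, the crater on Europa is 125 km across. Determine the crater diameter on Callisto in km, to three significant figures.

All impactor-dependent factors cancel in the ratio, leaving D_Callisto/D_Europa = (g_Callisto/g_Europa)^-0.19.
(1.24/1.31)^-0.19 = 0.9466^-0.19 = 1.010
D_Callisto = 1.010 × 125 km = 126 km

D ≈ 126 km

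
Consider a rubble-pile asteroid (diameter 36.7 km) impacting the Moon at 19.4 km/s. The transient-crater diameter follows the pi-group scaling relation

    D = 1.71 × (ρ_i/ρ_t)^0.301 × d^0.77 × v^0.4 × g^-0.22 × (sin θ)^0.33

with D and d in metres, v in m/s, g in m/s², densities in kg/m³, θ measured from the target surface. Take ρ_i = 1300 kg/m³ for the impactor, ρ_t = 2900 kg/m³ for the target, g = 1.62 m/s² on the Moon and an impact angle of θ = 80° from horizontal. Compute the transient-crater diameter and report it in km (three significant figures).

In SI units: d = 36700 m, v = 19400 m/s.
(ρ_i/ρ_t)^0.301 = (1300/2900)^0.301 = 0.7854
d^0.77 = 36700^0.77 = 3272
v^0.4 = 19400^0.4 = 51.89
g^-0.22 = 1.62^-0.22 = 0.8993
(sin 80°)^0.33 = 0.9848^0.33 = 0.9950
D = 1.71 × 0.7854 × 3272 × 51.89 × 0.8993 × 0.9950 = 2.040 × 10^5 m
   = 204.0 km

D ≈ 204 km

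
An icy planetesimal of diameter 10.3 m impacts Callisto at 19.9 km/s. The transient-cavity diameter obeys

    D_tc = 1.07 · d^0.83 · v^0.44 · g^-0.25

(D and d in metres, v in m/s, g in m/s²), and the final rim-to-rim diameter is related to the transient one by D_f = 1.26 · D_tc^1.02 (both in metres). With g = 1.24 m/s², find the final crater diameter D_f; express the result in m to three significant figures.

v = 19900 m/s.
d^0.83 = 10.3^0.83 = 6.929
v^0.44 = 19900^0.44 = 77.89
g^-0.25 = 1.24^-0.25 = 0.9476
D_tc = 1.07 × 6.929 × 77.89 × 0.9476 = 547.2 m
D_f = 1.26 × (547.2)^1.02 = 782.1 m

D_f ≈ 782 m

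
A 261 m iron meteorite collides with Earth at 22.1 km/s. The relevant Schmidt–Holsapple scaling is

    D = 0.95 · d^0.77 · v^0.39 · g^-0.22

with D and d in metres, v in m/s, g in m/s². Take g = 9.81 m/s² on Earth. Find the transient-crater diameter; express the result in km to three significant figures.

D ≈ 2.06 km

In SI units: v = 22100 m/s.
d^0.77 = 261^0.77 = 72.58
v^0.39 = 22100^0.39 = 49.47
g^-0.22 = 9.81^-0.22 = 0.6051
D = 0.95 × 72.58 × 49.47 × 0.6051 = 2064 m
   = 2.064 km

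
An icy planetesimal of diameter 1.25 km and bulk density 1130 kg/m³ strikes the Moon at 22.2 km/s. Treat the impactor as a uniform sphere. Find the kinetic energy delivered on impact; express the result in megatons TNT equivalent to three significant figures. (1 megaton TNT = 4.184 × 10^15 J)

E ≈ 68100 Mt TNT

d = 1250 m; v = 22200 m/s.
Mass m = (π/6) ρ d³ = (π/6) × 1130 × (1250)³ = 1.156 × 10^12 kg
E = ½ m v² = 0.5 × 1.156 × 10^12 × (22200)² = 2.849 × 10^20 J
   = 2.849 × 10^20 / 4.184×10^15 = 68093 Mt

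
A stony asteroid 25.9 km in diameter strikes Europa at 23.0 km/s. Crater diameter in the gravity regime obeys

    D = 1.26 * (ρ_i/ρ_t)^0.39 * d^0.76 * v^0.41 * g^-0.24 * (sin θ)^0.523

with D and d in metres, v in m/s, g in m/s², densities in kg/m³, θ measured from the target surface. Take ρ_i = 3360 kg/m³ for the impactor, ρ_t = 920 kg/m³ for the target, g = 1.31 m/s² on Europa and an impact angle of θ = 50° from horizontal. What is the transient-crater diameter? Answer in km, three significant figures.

D ≈ 236 km

In SI units: d = 25900 m, v = 23000 m/s.
(ρ_i/ρ_t)^0.39 = (3360/920)^0.39 = 1.657
d^0.76 = 25900^0.76 = 2260
v^0.41 = 23000^0.41 = 61.42
g^-0.24 = 1.31^-0.24 = 0.9372
(sin 50°)^0.523 = 0.7660^0.523 = 0.8699
D = 1.26 × 1.657 × 2260 × 61.42 × 0.9372 × 0.8699 = 2.363 × 10^5 m
   = 236.3 km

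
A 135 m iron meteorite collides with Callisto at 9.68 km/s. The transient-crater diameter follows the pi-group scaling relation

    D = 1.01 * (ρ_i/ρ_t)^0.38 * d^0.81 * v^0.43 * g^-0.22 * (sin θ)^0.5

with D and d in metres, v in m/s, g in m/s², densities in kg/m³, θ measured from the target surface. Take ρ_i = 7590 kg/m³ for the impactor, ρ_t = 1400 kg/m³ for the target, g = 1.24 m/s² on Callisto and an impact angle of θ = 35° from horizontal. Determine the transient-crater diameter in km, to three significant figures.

In SI units: v = 9680 m/s.
(ρ_i/ρ_t)^0.38 = (7590/1400)^0.38 = 1.901
d^0.81 = 135^0.81 = 53.16
v^0.43 = 9680^0.43 = 51.75
g^-0.22 = 1.24^-0.22 = 0.9538
(sin 35°)^0.5 = 0.5736^0.5 = 0.7574
D = 1.01 × 1.901 × 53.16 × 51.75 × 0.9538 × 0.7574 = 3816 m
   = 3.816 km

D ≈ 3.82 km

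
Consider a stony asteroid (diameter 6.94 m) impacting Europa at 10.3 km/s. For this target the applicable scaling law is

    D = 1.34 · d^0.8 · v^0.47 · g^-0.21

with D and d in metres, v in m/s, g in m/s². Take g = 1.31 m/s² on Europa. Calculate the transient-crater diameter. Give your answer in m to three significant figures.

D ≈ 459 m

In SI units: v = 10300 m/s.
d^0.8 = 6.94^0.8 = 4.711
v^0.47 = 10300^0.47 = 76.92
g^-0.21 = 1.31^-0.21 = 0.9449
D = 1.34 × 4.711 × 76.92 × 0.9449 = 458.8 m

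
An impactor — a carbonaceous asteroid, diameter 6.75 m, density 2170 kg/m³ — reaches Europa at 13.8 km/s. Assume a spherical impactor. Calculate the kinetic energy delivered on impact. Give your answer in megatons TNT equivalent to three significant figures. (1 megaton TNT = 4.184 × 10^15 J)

v = 13800 m/s.
Mass m = (π/6) ρ d³ = (π/6) × 2170 × (6.75)³ = 3.494 × 10^5 kg
E = ½ m v² = 0.5 × 3.494 × 10^5 × (13800)² = 3.327 × 10^13 J
   = 3.327 × 10^13 / 4.184×10^15 = 7.952 × 10^-3 Mt

E ≈ 7.95 × 10^-3 Mt TNT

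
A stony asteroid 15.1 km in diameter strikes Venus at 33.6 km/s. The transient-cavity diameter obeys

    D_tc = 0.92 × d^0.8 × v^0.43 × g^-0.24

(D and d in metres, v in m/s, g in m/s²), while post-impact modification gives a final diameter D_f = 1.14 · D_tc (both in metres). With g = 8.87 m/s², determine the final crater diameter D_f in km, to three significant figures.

D_f ≈ 121 km

In SI: d = 15100 m, v = 33600 m/s.
d^0.8 = 15100^0.8 = 2204
v^0.43 = 33600^0.43 = 88.37
g^-0.24 = 8.87^-0.24 = 0.5922
D_tc = 0.92 × 2204 × 88.37 × 0.5922 = 1.061 × 10^5 m
D_f = 1.14 × 1.061 × 10^5 = 1.210 × 10^5 m
     = 121.0 km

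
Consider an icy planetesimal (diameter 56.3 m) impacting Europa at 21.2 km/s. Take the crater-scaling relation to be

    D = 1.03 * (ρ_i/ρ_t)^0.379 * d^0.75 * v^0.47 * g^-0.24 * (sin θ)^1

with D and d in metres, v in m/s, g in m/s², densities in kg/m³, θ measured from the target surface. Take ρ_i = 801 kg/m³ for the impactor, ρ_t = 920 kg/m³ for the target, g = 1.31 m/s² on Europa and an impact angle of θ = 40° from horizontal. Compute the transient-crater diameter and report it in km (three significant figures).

D ≈ 1.31 km

In SI units: v = 21200 m/s.
(ρ_i/ρ_t)^0.379 = (801/920)^0.379 = 0.9489
d^0.75 = 56.3^0.75 = 20.55
v^0.47 = 21200^0.47 = 108.0
g^-0.24 = 1.31^-0.24 = 0.9372
(sin 40°)^1 = 0.6428^1 = 0.6428
D = 1.03 × 0.9489 × 20.55 × 108.0 × 0.9372 × 0.6428 = 1307 m
   = 1.307 km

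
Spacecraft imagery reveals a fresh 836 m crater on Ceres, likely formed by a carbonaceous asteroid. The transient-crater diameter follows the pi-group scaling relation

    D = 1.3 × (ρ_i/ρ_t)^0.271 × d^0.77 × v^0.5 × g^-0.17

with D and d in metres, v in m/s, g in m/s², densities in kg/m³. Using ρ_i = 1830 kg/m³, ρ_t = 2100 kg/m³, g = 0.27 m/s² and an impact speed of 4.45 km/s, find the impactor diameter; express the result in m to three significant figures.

d ≈ 14.9 m

Rearranging for d: d = [D / (1.3 · (1830/2100)^0.271 · 4450^0.5 · 0.27^-0.17)]^(1/0.77).
(1830/2100)^0.271 = 0.9634
4450^0.5 = 66.71
0.27^-0.17 = 1.249
Denominator = 1.3 × 0.9634 × 66.71 × 1.249 = 104.4
D / 104.4 = 836 / 104.4 = 8.008
d = 8.008^(1/0.77) = 8.008^1.2987 = 14.91 m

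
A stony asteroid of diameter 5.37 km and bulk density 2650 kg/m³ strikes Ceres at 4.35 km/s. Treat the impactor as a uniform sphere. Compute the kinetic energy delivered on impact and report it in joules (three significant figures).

d = 5370 m; v = 4350 m/s.
Mass m = (π/6) ρ d³ = (π/6) × 2650 × (5370)³ = 2.149 × 10^14 kg
E = ½ m v² = 0.5 × 2.149 × 10^14 × (4350)² = 2.033 × 10^21 J

E ≈ 2.03 × 10^21 J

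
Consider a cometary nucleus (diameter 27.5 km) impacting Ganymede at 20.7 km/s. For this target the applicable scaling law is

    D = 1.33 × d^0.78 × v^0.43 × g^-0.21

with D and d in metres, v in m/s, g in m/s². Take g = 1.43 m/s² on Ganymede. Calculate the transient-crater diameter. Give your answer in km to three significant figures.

In SI units: d = 27500 m, v = 20700 m/s.
d^0.78 = 27500^0.78 = 2902
v^0.43 = 20700^0.43 = 71.76
g^-0.21 = 1.43^-0.21 = 0.9276
D = 1.33 × 2902 × 71.76 × 0.9276 = 2.569 × 10^5 m
   = 256.9 km

D ≈ 257 km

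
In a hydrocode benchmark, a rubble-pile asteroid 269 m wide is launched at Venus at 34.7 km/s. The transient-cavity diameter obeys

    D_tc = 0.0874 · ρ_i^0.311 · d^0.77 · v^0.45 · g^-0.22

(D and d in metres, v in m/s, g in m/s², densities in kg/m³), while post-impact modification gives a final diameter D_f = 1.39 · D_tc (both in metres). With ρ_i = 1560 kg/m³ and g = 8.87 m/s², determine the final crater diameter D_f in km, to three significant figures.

D_f ≈ 6.07 km

v = 34700 m/s.
ρ_i^0.311 = 1560^0.311 = 9.842
d^0.77 = 269^0.77 = 74.29
v^0.45 = 34700^0.45 = 110.4
g^-0.22 = 8.87^-0.22 = 0.6187
D_tc = 0.0874 × 9.842 × 74.29 × 110.4 × 0.6187 = 4365 m
D_f = 1.39 × 4365 = 6067 m
     = 6.067 km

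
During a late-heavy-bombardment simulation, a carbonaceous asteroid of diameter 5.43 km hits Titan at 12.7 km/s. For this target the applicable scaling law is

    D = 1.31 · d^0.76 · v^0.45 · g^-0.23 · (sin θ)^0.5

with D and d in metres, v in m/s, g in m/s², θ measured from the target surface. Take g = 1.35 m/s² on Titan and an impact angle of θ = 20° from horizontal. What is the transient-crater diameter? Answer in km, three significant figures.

In SI units: d = 5430 m, v = 12700 m/s.
d^0.76 = 5430^0.76 = 689.4
v^0.45 = 12700^0.45 = 70.26
g^-0.23 = 1.35^-0.23 = 0.9333
(sin 20°)^0.5 = 0.3420^0.5 = 0.5848
D = 1.31 × 689.4 × 70.26 × 0.9333 × 0.5848 = 34632 m
   = 34.63 km

D ≈ 34.6 km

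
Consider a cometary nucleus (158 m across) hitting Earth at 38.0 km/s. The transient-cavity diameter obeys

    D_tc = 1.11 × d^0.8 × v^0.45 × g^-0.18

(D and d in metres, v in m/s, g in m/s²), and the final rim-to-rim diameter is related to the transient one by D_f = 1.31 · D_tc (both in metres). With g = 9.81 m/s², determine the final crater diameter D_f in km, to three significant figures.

D_f ≈ 6.37 km

v = 38000 m/s.
d^0.8 = 158^0.8 = 57.40
v^0.45 = 38000^0.45 = 115.1
g^-0.18 = 9.81^-0.18 = 0.6630
D_tc = 1.11 × 57.40 × 115.1 × 0.6630 = 4862 m
D_f = 1.31 × 4862 = 6369 m
     = 6.369 km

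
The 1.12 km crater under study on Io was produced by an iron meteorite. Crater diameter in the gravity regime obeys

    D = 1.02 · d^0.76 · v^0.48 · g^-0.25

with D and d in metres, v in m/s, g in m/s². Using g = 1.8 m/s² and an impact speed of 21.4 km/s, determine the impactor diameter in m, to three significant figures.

Rearranging for d: d = [D / (1.02 · 21400^0.48 · 1.8^-0.25)]^(1/0.76).
D = 1120 m.
21400^0.48 = 119.8
1.8^-0.25 = 0.8633
Denominator = 1.02 × 119.8 × 0.8633 = 105.5
D / 105.5 = 1120 / 105.5 = 10.62
d = 10.62^(1/0.76) = 10.62^1.3158 = 22.40 m

d ≈ 22.4 m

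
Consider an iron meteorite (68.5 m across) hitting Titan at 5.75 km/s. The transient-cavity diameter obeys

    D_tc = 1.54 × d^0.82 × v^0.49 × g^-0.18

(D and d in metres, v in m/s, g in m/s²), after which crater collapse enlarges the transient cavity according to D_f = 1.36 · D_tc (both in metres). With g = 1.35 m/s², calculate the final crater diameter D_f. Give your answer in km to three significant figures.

D_f ≈ 4.42 km

v = 5750 m/s.
d^0.82 = 68.5^0.82 = 32.01
v^0.49 = 5750^0.49 = 69.54
g^-0.18 = 1.35^-0.18 = 0.9474
D_tc = 1.54 × 32.01 × 69.54 × 0.9474 = 3248 m
D_f = 1.36 × 3248 = 4417 m
     = 4.417 km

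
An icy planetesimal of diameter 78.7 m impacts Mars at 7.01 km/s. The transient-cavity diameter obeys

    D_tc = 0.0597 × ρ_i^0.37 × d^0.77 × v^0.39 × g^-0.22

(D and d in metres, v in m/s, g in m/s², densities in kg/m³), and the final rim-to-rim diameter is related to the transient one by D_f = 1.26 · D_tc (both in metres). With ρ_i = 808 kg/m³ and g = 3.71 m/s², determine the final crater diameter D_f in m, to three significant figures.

v = 7010 m/s.
ρ_i^0.37 = 808^0.37 = 11.91
d^0.77 = 78.7^0.77 = 28.83
v^0.39 = 7010^0.39 = 31.61
g^-0.22 = 3.71^-0.22 = 0.7494
D_tc = 0.0597 × 11.91 × 28.83 × 31.61 × 0.7494 = 485.6 m
D_f = 1.26 × 485.6 = 611.9 m

D_f ≈ 612 m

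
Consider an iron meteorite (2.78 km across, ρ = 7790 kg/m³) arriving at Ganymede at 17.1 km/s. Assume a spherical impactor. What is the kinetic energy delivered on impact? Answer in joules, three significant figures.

d = 2780 m; v = 17100 m/s.
Mass m = (π/6) ρ d³ = (π/6) × 7790 × (2780)³ = 8.763 × 10^13 kg
E = ½ m v² = 0.5 × 8.763 × 10^13 × (17100)² = 1.281 × 10^22 J

E ≈ 1.28 × 10^22 J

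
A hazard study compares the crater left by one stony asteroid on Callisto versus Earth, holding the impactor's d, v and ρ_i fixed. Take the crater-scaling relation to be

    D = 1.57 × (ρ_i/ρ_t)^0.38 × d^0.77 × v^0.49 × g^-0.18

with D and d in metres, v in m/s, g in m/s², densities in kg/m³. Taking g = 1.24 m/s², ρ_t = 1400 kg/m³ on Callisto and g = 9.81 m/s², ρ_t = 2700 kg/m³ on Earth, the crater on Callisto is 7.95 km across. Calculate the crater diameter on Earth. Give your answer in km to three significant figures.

The impactor-only factors (d, v, ρ_i) cancel in the ratio, leaving D_Earth/D_Callisto = (g_Earth/g_Callisto)^-0.18 · (ρ_t,Callisto/ρ_t,Earth)^0.38.
(9.81/1.24)^-0.18 = 7.911^-0.18 = 0.6892
(1400/2700)^0.38 = 0.5185^0.38 = 0.7791
Ratio = 0.6892 × 0.7791 = 0.5370
D_Earth = 0.5370 × 7.95 km = 4.27 km

D ≈ 4.27 km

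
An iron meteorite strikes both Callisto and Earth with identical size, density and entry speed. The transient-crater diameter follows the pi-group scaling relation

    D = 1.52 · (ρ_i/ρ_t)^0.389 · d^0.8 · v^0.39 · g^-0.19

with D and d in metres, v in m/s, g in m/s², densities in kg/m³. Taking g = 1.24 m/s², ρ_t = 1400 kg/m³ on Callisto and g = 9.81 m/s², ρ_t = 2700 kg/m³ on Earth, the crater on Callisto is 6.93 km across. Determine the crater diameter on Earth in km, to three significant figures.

D ≈ 3.62 km

The impactor-only factors (d, v, ρ_i) cancel in the ratio, leaving D_Earth/D_Callisto = (g_Earth/g_Callisto)^-0.19 · (ρ_t,Callisto/ρ_t,Earth)^0.389.
(9.81/1.24)^-0.19 = 7.911^-0.19 = 0.6751
(1400/2700)^0.389 = 0.5185^0.389 = 0.7745
Ratio = 0.6751 × 0.7745 = 0.5229
D_Earth = 0.5229 × 6.93 km = 3.62 km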